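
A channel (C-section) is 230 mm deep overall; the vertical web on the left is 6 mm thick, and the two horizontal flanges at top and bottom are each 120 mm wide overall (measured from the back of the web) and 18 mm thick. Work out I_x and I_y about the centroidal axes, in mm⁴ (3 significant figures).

I_x ≈ 5.23 × 10⁷ mm⁴, I_y ≈ 8.17 × 10⁶ mm⁴

Decompose the section into non-overlapping parts with the origin at the bottom-left of its bounding rectangle.
Web: 6 × 230, A = 1 380 mm², y = 115 mm, Ī = 6 083 500 mm⁴.
Top flange (beyond web): 114 × 18, A = 2 052 mm², y = 221 mm, Ī = 55 404 mm⁴.
Bottom flange (beyond web): 114 × 18, A = 2 052 mm², y = 9 mm, Ī = 55 404 mm⁴.
By symmetry the centroid is at mid-height, ȳ = 115 mm.
Transfer each piece to the centroidal x-axis using Ī + A·d² with d = y − 115:
  web: d = 0 mm → contributes +6 083 500 mm⁴
  top flange (beyond web): d = 106 mm → contributes +23 111 676 mm⁴
  bottom flange (beyond web): d = -106 mm → contributes +23 111 676 mm⁴
Total I = 52 306 852 mm⁴.
For the y-axis: x̄ = 47.902 mm.
Repeating about the centroidal y-axis gives I_y = 8 166 619 mm⁴.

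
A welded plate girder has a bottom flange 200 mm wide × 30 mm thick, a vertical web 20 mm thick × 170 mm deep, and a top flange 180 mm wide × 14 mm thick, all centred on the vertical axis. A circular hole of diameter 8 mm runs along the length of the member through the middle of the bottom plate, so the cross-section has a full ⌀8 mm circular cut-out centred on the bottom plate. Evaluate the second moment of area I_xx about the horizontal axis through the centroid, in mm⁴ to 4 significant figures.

I_xx ≈ 7.840 × 10⁷ mm⁴

Treat the section as a set of non-overlapping primitives; coordinates are from the bounding-box lower-left.
Bottom plate: 200 × 30, A = 6 000 mm², y = 15 mm, Ī = 450 000 mm⁴.
Web plate: 20 × 170, A = 3 400 mm², y = 115 mm, Ī = 8 188 333 mm⁴.
Top plate: 180 × 14, A = 2 520 mm², y = 207 mm, Ī = 41 160 mm⁴.
Hole (subtracted): ⌀8, A = 50.2655 mm², y = 15 mm, Ī = 201.062 mm⁴.
Centroid: ȳ = ΣA·y / ΣA = 84.4068 mm.
Transfer each piece to the horizontal axis through the centroid using Ī + A·d² with d = y − 84.4068:
  bottom plate: d = -69.4068 mm → contributes +29 353 803 mm⁴
  web plate: d = 30.5932 mm → contributes +11 370 548 mm⁴
  top plate: d = 122.593 mm → contributes +37 914 489 mm⁴
  hole: d = -69.4068 mm → contributes −242 345 mm⁴
Total I = 78 396 494 mm⁴.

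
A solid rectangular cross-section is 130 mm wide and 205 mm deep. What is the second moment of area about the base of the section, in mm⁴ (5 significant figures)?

I_base ≈ 3.7332 × 10⁸ mm⁴

The section: 130 × 205, A = 26 650 mm², y = 102.5 mm, Ī = 93 330 521 mm⁴.
Transfer it to a horizontal axis along the bottom face using Ī + A·d² with d = y − 0:
  the section: d = 102.5 mm → contributes +373 322 083 mm⁴
Total I = 373 322 083 mm⁴.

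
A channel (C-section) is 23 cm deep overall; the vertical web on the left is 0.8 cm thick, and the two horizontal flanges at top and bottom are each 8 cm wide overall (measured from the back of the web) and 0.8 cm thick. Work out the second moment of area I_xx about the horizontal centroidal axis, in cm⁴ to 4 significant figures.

Treat the section as a set of non-overlapping primitives; coordinates are from the bounding-box lower-left.
Web: 0.8 × 23, A = 18.4 cm², y = 11.5 cm, Ī = 811.133 cm⁴.
Top flange (beyond web): 7.2 × 0.8, A = 5.76 cm², y = 22.6 cm, Ī = 0.3072 cm⁴.
Bottom flange (beyond web): 7.2 × 0.8, A = 5.76 cm², y = 0.4 cm, Ī = 0.3072 cm⁴.
By symmetry the centroid is at mid-height, ȳ = 11.5 cm.
Transfer each piece to the horizontal centroidal axis using Ī + A·d² with d = y − 11.5:
  web: d = 0 cm → contributes +811.133 cm⁴
  top flange (beyond web): d = 11.1 cm → contributes +709.997 cm⁴
  bottom flange (beyond web): d = -11.1 cm → contributes +709.997 cm⁴
Total I = 2231.13 cm⁴.

I_xx ≈ 2231 cm⁴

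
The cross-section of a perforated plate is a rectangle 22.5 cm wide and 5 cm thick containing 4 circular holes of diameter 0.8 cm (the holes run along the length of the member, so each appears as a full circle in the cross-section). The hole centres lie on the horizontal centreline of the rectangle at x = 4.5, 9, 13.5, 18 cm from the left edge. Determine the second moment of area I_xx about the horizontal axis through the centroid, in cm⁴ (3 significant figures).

Decompose the section into non-overlapping parts with the origin at the bottom-left of its bounding rectangle.
Plate: 22.5 × 5, A = 112.5 cm², y = 2.5 cm, Ī = 234.38 cm⁴.
Hole 1 (subtracted): ⌀0.8, A = 0.50265 cm², y = 2.5 cm, Ī = 0.020106 cm⁴.
Hole 2 (subtracted): ⌀0.8, A = 0.50265 cm², y = 2.5 cm, Ī = 0.020106 cm⁴.
Hole 3 (subtracted): ⌀0.8, A = 0.50265 cm², y = 2.5 cm, Ī = 0.020106 cm⁴.
Hole 4 (subtracted): ⌀0.8, A = 0.50265 cm², y = 2.5 cm, Ī = 0.020106 cm⁴.
By symmetry the centroid is at mid-height, ȳ = 2.5 cm.
All pieces are centred on the horizontal axis through the centroid, so I = ΣĪ (holes subtracted) = 234.29 cm⁴.

I_xx ≈ 234 cm⁴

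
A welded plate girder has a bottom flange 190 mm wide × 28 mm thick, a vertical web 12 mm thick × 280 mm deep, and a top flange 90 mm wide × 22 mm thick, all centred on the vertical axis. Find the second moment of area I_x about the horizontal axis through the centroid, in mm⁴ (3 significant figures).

Decompose the section into non-overlapping parts with the origin at the bottom-left of its bounding rectangle.
Bottom plate: 190 × 28, A = 5 320 mm², y = 14 mm, Ī = 347 573 mm⁴.
Web plate: 12 × 280, A = 3 360 mm², y = 168 mm, Ī = 21 952 000 mm⁴.
Top plate: 90 × 22, A = 1 980 mm², y = 319 mm, Ī = 79 860 mm⁴.
Centroid: ȳ = ΣA·y / ΣA = 119.19 mm.
Transfer each piece to the horizontal axis through the centroid using Ī + A·d² with d = y − 119.19:
  bottom plate: d = -105.19 mm → contributes +59 214 566 mm⁴
  web plate: d = 48.809 mm → contributes +29 956 469 mm⁴
  top plate: d = 199.81 mm → contributes +79 128 368 mm⁴
Total I = 168 299 403 mm⁴.

I_x ≈ 1.68 × 10⁸ mm⁴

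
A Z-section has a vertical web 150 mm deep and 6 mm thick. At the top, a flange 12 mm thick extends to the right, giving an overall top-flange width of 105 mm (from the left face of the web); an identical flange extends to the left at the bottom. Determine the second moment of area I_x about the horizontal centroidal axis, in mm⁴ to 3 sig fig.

I_x ≈ 1.30 × 10⁷ mm⁴

Break the section into simple shapes (no overlaps), measuring from the bottom-left corner of the bounding box.
Web: 6 × 150, A = 900 mm², y = 75 mm, Ī = 1 687 500 mm⁴.
Top flange (beyond web): 99 × 12, A = 1 188 mm², y = 144 mm, Ī = 14 256 mm⁴.
Bottom flange (beyond web): 99 × 12, A = 1 188 mm², y = 6 mm, Ī = 14 256 mm⁴.
Centroid: ȳ = ΣA·y / ΣA = 75 mm.
Transfer each piece to the horizontal centroidal axis using Ī + A·d² with d = y − 75:
  web: d = 0 mm → contributes +1 687 500 mm⁴
  top flange (beyond web): d = 69 mm → contributes +5 670 324 mm⁴
  bottom flange (beyond web): d = -69 mm → contributes +5 670 324 mm⁴
Total I = 13 028 148 mm⁴.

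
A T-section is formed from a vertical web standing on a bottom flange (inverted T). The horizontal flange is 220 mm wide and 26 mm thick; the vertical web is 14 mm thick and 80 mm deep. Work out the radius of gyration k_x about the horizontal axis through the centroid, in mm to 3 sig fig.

k_x ≈ 22.8 mm

Break the section into simple shapes (no overlaps), measuring from the bottom-left corner of the bounding box.
Flange: 220 × 26, A = 5 720 mm², y = 13 mm, Ī = 322 227 mm⁴.
Web: 14 × 80, A = 1 120 mm², y = 66 mm, Ī = 597 333 mm⁴.
Centroid: ȳ = ΣA·y / ΣA = 21.678 mm.
Transfer each piece to the horizontal axis through the centroid using Ī + A·d² with d = y − 21.678:
  flange: d = -8.6784 mm → contributes +753 023 mm⁴
  web: d = 44.322 mm → contributes +2 797 470 mm⁴
Total I = 3 550 492 mm⁴.
Radius of gyration: k = √(I/A) = √(3 550 492 / 6 840) = 22.783 mm.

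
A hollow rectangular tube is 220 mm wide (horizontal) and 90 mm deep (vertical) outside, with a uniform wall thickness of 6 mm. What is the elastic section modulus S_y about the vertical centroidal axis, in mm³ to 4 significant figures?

Treat the section as a set of non-overlapping primitives; coordinates are from the bounding-box lower-left.
Outer rectangle: 220 × 90, A = 19 800 mm², x = 110 mm, Ī = 79 860 000 mm⁴.
Inner void (subtracted): 208 × 78, A = 16 224 mm², x = 110 mm, Ī = 58 492 928 mm⁴.
By symmetry the centroid is at mid-width, x̄ = 110 mm.
All pieces are centred on the vertical centroidal axis, so I = ΣĪ (holes subtracted) = 21 367 072 mm⁴.
Extreme fibre distance c = 110 mm; S = I/c = 194 246 mm³.

S_y ≈ 1.942 × 10⁵ mm³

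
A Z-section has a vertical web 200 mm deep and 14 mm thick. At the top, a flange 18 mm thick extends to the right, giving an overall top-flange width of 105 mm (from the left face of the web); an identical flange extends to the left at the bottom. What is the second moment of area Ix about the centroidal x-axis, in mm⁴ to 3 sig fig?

Ix ≈ 3.66 × 10⁷ mm⁴

Treat the section as a set of non-overlapping primitives; coordinates are from the bounding-box lower-left.
Web: 14 × 200, A = 2 800 mm², y = 100 mm, Ī = 9 333 333 mm⁴.
Top flange (beyond web): 91 × 18, A = 1 638 mm², y = 191 mm, Ī = 44 226 mm⁴.
Bottom flange (beyond web): 91 × 18, A = 1 638 mm², y = 9 mm, Ī = 44 226 mm⁴.
Centroid: ȳ = ΣA·y / ΣA = 100 mm.
Transfer each piece to the centroidal x-axis using Ī + A·d² with d = y − 100:
  web: d = 0 mm → contributes +9 333 333 mm⁴
  top flange (beyond web): d = 91 mm → contributes +13 608 504 mm⁴
  bottom flange (beyond web): d = -91 mm → contributes +13 608 504 mm⁴
Total I = 36 550 341 mm⁴.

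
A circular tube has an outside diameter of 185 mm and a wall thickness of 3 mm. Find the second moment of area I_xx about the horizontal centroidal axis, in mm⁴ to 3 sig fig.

I_xx ≈ 7.10 × 10⁶ mm⁴

Break the section into simple shapes (no overlaps), measuring from the bottom-left corner of the bounding box.
Outer circle: ⌀185, A = 26 880 mm², y = 92.5 mm, Ī = 57 498 539 mm⁴.
Bore (subtracted): ⌀179, A = 25 165 mm², y = 92.5 mm, Ī = 50 394 370 mm⁴.
By symmetry the centroid is at mid-height, ȳ = 92.5 mm.
All pieces are centred on the horizontal centroidal axis, so I = ΣĪ (holes subtracted) = 7 104 169 mm⁴.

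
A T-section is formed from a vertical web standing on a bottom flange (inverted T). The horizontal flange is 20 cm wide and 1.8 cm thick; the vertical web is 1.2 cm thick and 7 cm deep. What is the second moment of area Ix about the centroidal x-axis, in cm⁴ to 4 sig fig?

Ix ≈ 175.9 cm⁴

Decompose the section into non-overlapping parts with the origin at the bottom-left of its bounding rectangle.
Flange: 20 × 1.8, A = 36 cm², y = 0.9 cm, Ī = 9.72 cm⁴.
Web: 1.2 × 7, A = 8.4 cm², y = 5.3 cm, Ī = 34.3 cm⁴.
Centroid: ȳ = ΣA·y / ΣA = 1.73243 cm.
Transfer each piece to the centroidal x-axis using Ī + A·d² with d = y − 1.73243:
  flange: d = -0.832432 cm → contributes +34.666 cm⁴
  web: d = 3.56757 cm → contributes +141.211 cm⁴
Total I = 175.877 cm⁴.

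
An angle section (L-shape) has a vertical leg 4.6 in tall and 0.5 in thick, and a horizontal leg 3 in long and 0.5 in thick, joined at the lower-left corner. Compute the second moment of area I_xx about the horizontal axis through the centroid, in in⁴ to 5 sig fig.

I_xx ≈ 7.4851 in⁴

Split into non-overlapping primitives; take the origin at the lower-left of the bounding box.
Vertical leg: 0.5 × 4.6, A = 2.3 in², y = 2.3 in, Ī = 4.055667 in⁴.
Horizontal leg (remainder): 2.5 × 0.5, A = 1.25 in², y = 0.25 in, Ī = 0.02604167 in⁴.
Centroid: ȳ = ΣA·y / ΣA = 1.578169 in.
Transfer each piece to the horizontal axis through the centroid using Ī + A·d² with d = y − 1.578169:
  vertical leg: d = 0.721831 in → contributes +5.254059 in⁴
  horizontal leg (remainder): d = -1.328169 in → contributes +2.231083 in⁴
Total I = 7.485141 in⁴.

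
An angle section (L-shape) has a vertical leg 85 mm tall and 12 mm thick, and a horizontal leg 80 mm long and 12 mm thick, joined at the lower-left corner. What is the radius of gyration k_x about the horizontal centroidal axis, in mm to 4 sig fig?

k_x ≈ 25.86 mm

Decompose the section into non-overlapping parts with the origin at the bottom-left of its bounding rectangle.
Vertical leg: 12 × 85, A = 1 020 mm², y = 42.5 mm, Ī = 614 125 mm⁴.
Horizontal leg (remainder): 68 × 12, A = 816 mm², y = 6 mm, Ī = 9 792 mm⁴.
Centroid: ȳ = ΣA·y / ΣA = 26.2778 mm.
Transfer each piece to the horizontal centroidal axis using Ī + A·d² with d = y − 26.2778:
  vertical leg: d = 16.2222 mm → contributes +882 549 mm⁴
  horizontal leg (remainder): d = -20.2778 mm → contributes +345 322 mm⁴
Total I = 1 227 870 mm⁴.
Radius of gyration: k = √(I/A) = √(1 227 870 / 1 836) = 25.8607 mm.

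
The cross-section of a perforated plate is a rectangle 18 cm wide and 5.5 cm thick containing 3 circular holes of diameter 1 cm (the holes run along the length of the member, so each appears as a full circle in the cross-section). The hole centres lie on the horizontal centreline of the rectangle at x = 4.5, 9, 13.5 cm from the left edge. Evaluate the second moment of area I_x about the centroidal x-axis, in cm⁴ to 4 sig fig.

I_x ≈ 249.4 cm⁴

Split into non-overlapping primitives; take the origin at the lower-left of the bounding box.
Plate: 18 × 5.5, A = 99 cm², y = 2.75 cm, Ī = 249.563 cm⁴.
Hole 1 (subtracted): ⌀1, A = 0.785398 cm², y = 2.75 cm, Ī = 0.0490874 cm⁴.
Hole 2 (subtracted): ⌀1, A = 0.785398 cm², y = 2.75 cm, Ī = 0.0490874 cm⁴.
Hole 3 (subtracted): ⌀1, A = 0.785398 cm², y = 2.75 cm, Ī = 0.0490874 cm⁴.
By symmetry the centroid is at mid-height, ȳ = 2.75 cm.
All pieces are centred on the centroidal x-axis, so I = ΣĪ (holes subtracted) = 249.415 cm⁴.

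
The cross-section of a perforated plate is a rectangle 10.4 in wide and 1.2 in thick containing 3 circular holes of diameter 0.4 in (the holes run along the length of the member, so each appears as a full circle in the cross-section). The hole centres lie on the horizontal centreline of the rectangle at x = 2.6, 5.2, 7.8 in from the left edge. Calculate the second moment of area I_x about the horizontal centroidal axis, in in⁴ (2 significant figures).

I_x ≈ 1.5 in⁴

Treat the section as a set of non-overlapping primitives; coordinates are from the bounding-box lower-left.
Plate: 10.4 × 1.2, A = 12.48 in², y = 0.6 in, Ī = 1.498 in⁴.
Hole 1 (subtracted): ⌀0.4, A = 0.1257 in², y = 0.6 in, Ī = 0.001257 in⁴.
Hole 2 (subtracted): ⌀0.4, A = 0.1257 in², y = 0.6 in, Ī = 0.001257 in⁴.
Hole 3 (subtracted): ⌀0.4, A = 0.1257 in², y = 0.6 in, Ī = 0.001257 in⁴.
By symmetry the centroid is at mid-height, ȳ = 0.6 in.
All pieces are centred on the horizontal centroidal axis, so I = ΣĪ (holes subtracted) = 1.494 in⁴.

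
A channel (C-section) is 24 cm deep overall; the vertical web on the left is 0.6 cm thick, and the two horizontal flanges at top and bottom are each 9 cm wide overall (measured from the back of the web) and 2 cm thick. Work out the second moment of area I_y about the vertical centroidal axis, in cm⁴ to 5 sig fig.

Decompose the section into non-overlapping parts with the origin at the bottom-left of its bounding rectangle.
Web: 0.6 × 24, A = 14.4 cm², x = 0.3 cm, Ī = 0.432 cm⁴.
Top flange (beyond web): 8.4 × 2, A = 16.8 cm², x = 4.8 cm, Ī = 98.784 cm⁴.
Bottom flange (beyond web): 8.4 × 2, A = 16.8 cm², x = 4.8 cm, Ī = 98.784 cm⁴.
Centroid: x̄ = ΣA·x / ΣA = 3.45 cm.
Transfer each piece to the vertical centroidal axis using Ī + A·d² with d = x − 3.45:
  web: d = -3.15 cm → contributes +143.316 cm⁴
  top flange (beyond web): d = 1.35 cm → contributes +129.402 cm⁴
  bottom flange (beyond web): d = 1.35 cm → contributes +129.402 cm⁴
Total I = 402.12 cm⁴.

I_y ≈ 402.12 cm⁴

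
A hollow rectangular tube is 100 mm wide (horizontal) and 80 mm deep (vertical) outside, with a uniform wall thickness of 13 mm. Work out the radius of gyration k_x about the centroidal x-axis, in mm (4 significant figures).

k_x ≈ 28.69 mm

Split into non-overlapping primitives; take the origin at the lower-left of the bounding box.
Outer rectangle: 100 × 80, A = 8 000 mm², y = 40 mm, Ī = 4 266 667 mm⁴.
Inner void (subtracted): 74 × 54, A = 3 996 mm², y = 40 mm, Ī = 971 028 mm⁴.
By symmetry the centroid is at mid-height, ȳ = 40 mm.
All pieces are centred on the centroidal x-axis, so I = ΣĪ (holes subtracted) = 3 295 639 mm⁴.
Radius of gyration: k = √(I/A) = √(3 295 639 / 4 004) = 28.6895 mm.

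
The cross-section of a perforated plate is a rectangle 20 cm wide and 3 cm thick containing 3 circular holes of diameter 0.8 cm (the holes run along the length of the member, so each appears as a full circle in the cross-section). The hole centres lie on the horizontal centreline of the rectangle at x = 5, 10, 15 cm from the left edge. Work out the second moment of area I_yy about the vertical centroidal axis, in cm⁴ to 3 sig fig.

I_yy ≈ 1970 cm⁴

Decompose the section into non-overlapping parts with the origin at the bottom-left of its bounding rectangle.
Plate: 20 × 3, A = 60 cm², x = 10 cm, Ī = 2 000 cm⁴.
Hole 1 (subtracted): ⌀0.8, A = 0.50265 cm², x = 5 cm, Ī = 0.020106 cm⁴.
Hole 2 (subtracted): ⌀0.8, A = 0.50265 cm², x = 10 cm, Ī = 0.020106 cm⁴.
Hole 3 (subtracted): ⌀0.8, A = 0.50265 cm², x = 15 cm, Ī = 0.020106 cm⁴.
By symmetry the centroid is at mid-width, x̄ = 10 cm.
Transfer each piece to the vertical centroidal axis using Ī + A·d² with d = x − 10:
  plate: d = 0 cm → contributes +2 000 cm⁴
  hole 1: d = -5 cm → contributes −12.586 cm⁴
  hole 2: d = 0 cm → contributes −0.020106 cm⁴
  hole 3: d = 5 cm → contributes −12.586 cm⁴
Total I = 1974.8 cm⁴.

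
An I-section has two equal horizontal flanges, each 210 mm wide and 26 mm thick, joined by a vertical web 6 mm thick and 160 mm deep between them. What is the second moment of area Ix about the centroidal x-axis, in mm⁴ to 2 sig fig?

Treat the section as a set of non-overlapping primitives; coordinates are from the bounding-box lower-left.
Bottom flange: 210 × 26, A = 5 460 mm², y = 13 mm, Ī = 307 580 mm⁴.
Web: 6 × 160, A = 960 mm², y = 106 mm, Ī = 2 048 000 mm⁴.
Top flange: 210 × 26, A = 5 460 mm², y = 199 mm, Ī = 307 580 mm⁴.
By symmetry the centroid is at mid-height, ȳ = 106 mm.
Transfer each piece to the centroidal x-axis using Ī + A·d² with d = y − 106:
  bottom flange: d = -93 mm → contributes +47 531 120 mm⁴
  web: d = 0 mm → contributes +2 048 000 mm⁴
  top flange: d = 93 mm → contributes +47 531 120 mm⁴
Total I = 97 110 240 mm⁴.

Ix ≈ 9.7 × 10⁷ mm⁴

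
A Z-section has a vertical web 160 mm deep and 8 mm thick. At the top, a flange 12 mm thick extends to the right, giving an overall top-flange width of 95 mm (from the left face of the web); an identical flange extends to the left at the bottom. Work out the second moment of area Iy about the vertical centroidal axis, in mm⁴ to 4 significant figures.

Break the section into simple shapes (no overlaps), measuring from the bottom-left corner of the bounding box.
Web: 8 × 160, A = 1 280 mm², x = 91 mm, Ī = 6826.67 mm⁴.
Top flange (beyond web): 87 × 12, A = 1 044 mm², x = 138.5 mm, Ī = 658 503 mm⁴.
Bottom flange (beyond web): 87 × 12, A = 1 044 mm², x = 43.5 mm, Ī = 658 503 mm⁴.
Centroid: x̄ = ΣA·x / ΣA = 91 mm.
Transfer each piece to the vertical centroidal axis using Ī + A·d² with d = x − 91:
  web: d = 0 mm → contributes +6826.67 mm⁴
  top flange (beyond web): d = 47.5 mm → contributes +3 014 028 mm⁴
  bottom flange (beyond web): d = -47.5 mm → contributes +3 014 028 mm⁴
Total I = 6 034 883 mm⁴.

Iy ≈ 6.035 × 10⁶ mm⁴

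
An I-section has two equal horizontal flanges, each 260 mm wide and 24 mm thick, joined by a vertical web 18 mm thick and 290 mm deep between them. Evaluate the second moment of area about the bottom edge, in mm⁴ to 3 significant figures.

I_base ≈ 8.50 × 10⁸ mm⁴

Break the section into simple shapes (no overlaps), measuring from the bottom-left corner of the bounding box.
Bottom flange: 260 × 24, A = 6 240 mm², y = 12 mm, Ī = 299 520 mm⁴.
Web: 18 × 290, A = 5 220 mm², y = 169 mm, Ī = 36 583 500 mm⁴.
Top flange: 260 × 24, A = 6 240 mm², y = 326 mm, Ī = 299 520 mm⁴.
Transfer each piece to the bottom edge using Ī + A·d² with d = y − 0:
  bottom flange: d = 12 mm → contributes +1 198 080 mm⁴
  web: d = 169 mm → contributes +185 671 920 mm⁴
  top flange: d = 326 mm → contributes +663 461 760 mm⁴
Total I = 850 331 760 mm⁴.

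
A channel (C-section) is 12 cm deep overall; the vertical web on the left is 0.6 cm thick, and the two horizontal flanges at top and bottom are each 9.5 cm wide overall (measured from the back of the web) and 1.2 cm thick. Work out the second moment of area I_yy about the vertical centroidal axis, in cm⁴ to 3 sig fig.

I_yy ≈ 263 cm⁴

Treat the section as a set of non-overlapping primitives; coordinates are from the bounding-box lower-left.
Web: 0.6 × 12, A = 7.2 cm², x = 0.3 cm, Ī = 0.216 cm⁴.
Top flange (beyond web): 8.9 × 1.2, A = 10.68 cm², x = 5.05 cm, Ī = 70.497 cm⁴.
Bottom flange (beyond web): 8.9 × 1.2, A = 10.68 cm², x = 5.05 cm, Ī = 70.497 cm⁴.
Centroid: x̄ = ΣA·x / ΣA = 3.8525 cm.
Transfer each piece to the vertical centroidal axis using Ī + A·d² with d = x − 3.8525:
  web: d = -3.5525 cm → contributes +91.083 cm⁴
  top flange (beyond web): d = 1.1975 cm → contributes +85.812 cm⁴
  bottom flange (beyond web): d = 1.1975 cm → contributes +85.812 cm⁴
Total I = 262.71 cm⁴.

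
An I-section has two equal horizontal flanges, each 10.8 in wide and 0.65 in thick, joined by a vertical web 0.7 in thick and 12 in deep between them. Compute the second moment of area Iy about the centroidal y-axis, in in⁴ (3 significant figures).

Split into non-overlapping primitives; take the origin at the lower-left of the bounding box.
Bottom flange: 10.8 × 0.65, A = 7.02 in², x = 5.4 in, Ī = 68.234 in⁴.
Web: 0.7 × 12, A = 8.4 in², x = 5.4 in, Ī = 0.343 in⁴.
Top flange: 10.8 × 0.65, A = 7.02 in², x = 5.4 in, Ī = 68.234 in⁴.
By symmetry the centroid is at mid-width, x̄ = 5.4 in.
All pieces are centred on the centroidal y-axis, so I = ΣĪ = 136.81 in⁴.

Iy ≈ 137 in⁴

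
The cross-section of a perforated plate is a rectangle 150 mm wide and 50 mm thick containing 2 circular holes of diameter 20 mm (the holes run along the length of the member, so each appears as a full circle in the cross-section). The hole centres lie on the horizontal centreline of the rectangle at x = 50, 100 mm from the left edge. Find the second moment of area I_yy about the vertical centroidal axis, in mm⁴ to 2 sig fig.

Break the section into simple shapes (no overlaps), measuring from the bottom-left corner of the bounding box.
Plate: 150 × 50, A = 7 500 mm², x = 75 mm, Ī = 14 062 500 mm⁴.
Hole 1 (subtracted): ⌀20, A = 314.2 mm², x = 50 mm, Ī = 7 854 mm⁴.
Hole 2 (subtracted): ⌀20, A = 314.2 mm², x = 100 mm, Ī = 7 854 mm⁴.
By symmetry the centroid is at mid-width, x̄ = 75 mm.
Transfer each piece to the vertical centroidal axis using Ī + A·d² with d = x − 75:
  plate: d = 0 mm → contributes +14 062 500 mm⁴
  hole 1: d = -25 mm → contributes −204 204 mm⁴
  hole 2: d = 25 mm → contributes −204 204 mm⁴
Total I = 13 654 093 mm⁴.

I_yy ≈ 1.4 × 10⁷ mm⁴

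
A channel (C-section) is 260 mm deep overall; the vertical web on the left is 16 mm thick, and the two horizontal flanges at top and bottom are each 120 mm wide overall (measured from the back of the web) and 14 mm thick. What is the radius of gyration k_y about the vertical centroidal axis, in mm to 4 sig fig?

Break the section into simple shapes (no overlaps), measuring from the bottom-left corner of the bounding box.
Web: 16 × 260, A = 4 160 mm², x = 8 mm, Ī = 88746.7 mm⁴.
Top flange (beyond web): 104 × 14, A = 1 456 mm², x = 68 mm, Ī = 1 312 341 mm⁴.
Bottom flange (beyond web): 104 × 14, A = 1 456 mm², x = 68 mm, Ī = 1 312 341 mm⁴.
Centroid: x̄ = ΣA·x / ΣA = 32.7059 mm.
Transfer each piece to the vertical centroidal axis using Ī + A·d² with d = x − 32.7059:
  web: d = -24.7059 mm → contributes +2 627 930 mm⁴
  top flange (beyond web): d = 35.2941 mm → contributes +3 126 044 mm⁴
  bottom flange (beyond web): d = 35.2941 mm → contributes +3 126 044 mm⁴
Total I = 8 880 018 mm⁴.
Radius of gyration: k = √(I/A) = √(8 880 018 / 7 072) = 35.4353 mm.

k_y ≈ 35.44 mm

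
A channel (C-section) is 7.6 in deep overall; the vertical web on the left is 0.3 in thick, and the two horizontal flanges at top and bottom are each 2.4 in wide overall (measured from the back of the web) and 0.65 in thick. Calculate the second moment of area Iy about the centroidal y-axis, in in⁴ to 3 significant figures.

Iy ≈ 2.81 in⁴

Decompose the section into non-overlapping parts with the origin at the bottom-left of its bounding rectangle.
Web: 0.3 × 7.6, A = 2.28 in², x = 0.15 in, Ī = 0.0171 in⁴.
Top flange (beyond web): 2.1 × 0.65, A = 1.365 in², x = 1.35 in, Ī = 0.50164 in⁴.
Bottom flange (beyond web): 2.1 × 0.65, A = 1.365 in², x = 1.35 in, Ī = 0.50164 in⁴.
Centroid: x̄ = ΣA·x / ΣA = 0.80389 in.
Transfer each piece to the centroidal y-axis using Ī + A·d² with d = x − 0.80389:
  web: d = -0.65389 in → contributes +0.99197 in⁴
  top flange (beyond web): d = 0.54611 in → contributes +0.90873 in⁴
  bottom flange (beyond web): d = 0.54611 in → contributes +0.90873 in⁴
Total I = 2.8094 in⁴.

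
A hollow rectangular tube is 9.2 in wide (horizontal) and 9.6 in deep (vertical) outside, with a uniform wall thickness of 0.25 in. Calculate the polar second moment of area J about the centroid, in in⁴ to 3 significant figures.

Split into non-overlapping primitives; take the origin at the lower-left of the bounding box.
Outer rectangle: 9.2 × 9.6, A = 88.32 in², y = 4.8 in, Ī = 678.3 in⁴.
Inner void (subtracted): 8.7 × 9.1, A = 79.17 in², y = 4.8 in, Ī = 546.34 in⁴.
By symmetry the centroid is at mid-height, ȳ = 4.8 in.
All pieces are centred on the centroidal x-axis, so I = ΣĪ (holes subtracted) = 131.96 in⁴.
Repeating about the centroidal y-axis gives I_y = 123.59 in⁴.
Polar second moment: J = I_x + I_y = 255.54 in⁴.

J ≈ 256 in⁴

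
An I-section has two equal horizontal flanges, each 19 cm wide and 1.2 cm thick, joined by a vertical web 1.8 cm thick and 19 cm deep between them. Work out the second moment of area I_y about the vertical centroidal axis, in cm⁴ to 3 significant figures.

Break the section into simple shapes (no overlaps), measuring from the bottom-left corner of the bounding box.
Bottom flange: 19 × 1.2, A = 22.8 cm², x = 9.5 cm, Ī = 685.9 cm⁴.
Web: 1.8 × 19, A = 34.2 cm², x = 9.5 cm, Ī = 9.234 cm⁴.
Top flange: 19 × 1.2, A = 22.8 cm², x = 9.5 cm, Ī = 685.9 cm⁴.
By symmetry the centroid is at mid-width, x̄ = 9.5 cm.
All pieces are centred on the vertical centroidal axis, so I = ΣĪ = 1 381 cm⁴.

I_y ≈ 1380 cm⁴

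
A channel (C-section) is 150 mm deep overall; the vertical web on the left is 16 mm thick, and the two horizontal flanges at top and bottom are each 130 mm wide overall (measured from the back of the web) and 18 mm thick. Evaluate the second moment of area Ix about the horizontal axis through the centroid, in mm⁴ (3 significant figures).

Ix ≈ 2.25 × 10⁷ mm⁴

Break the section into simple shapes (no overlaps), measuring from the bottom-left corner of the bounding box.
Web: 16 × 150, A = 2 400 mm², y = 75 mm, Ī = 4 500 000 mm⁴.
Top flange (beyond web): 114 × 18, A = 2 052 mm², y = 141 mm, Ī = 55 404 mm⁴.
Bottom flange (beyond web): 114 × 18, A = 2 052 mm², y = 9 mm, Ī = 55 404 mm⁴.
By symmetry the centroid is at mid-height, ȳ = 75 mm.
Transfer each piece to the horizontal axis through the centroid using Ī + A·d² with d = y − 75:
  web: d = 0 mm → contributes +4 500 000 mm⁴
  top flange (beyond web): d = 66 mm → contributes +8 993 916 mm⁴
  bottom flange (beyond web): d = -66 mm → contributes +8 993 916 mm⁴
Total I = 22 487 832 mm⁴.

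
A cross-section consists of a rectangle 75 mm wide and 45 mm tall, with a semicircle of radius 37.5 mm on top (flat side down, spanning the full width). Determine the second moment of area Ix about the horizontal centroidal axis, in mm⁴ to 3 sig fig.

Decompose the section into non-overlapping parts with the origin at the bottom-left of its bounding rectangle.
Rectangular body: 75 × 45, A = 3 375 mm², y = 22.5 mm, Ī = 569 531 mm⁴.
Semicircular cap: semicircle r = 37.5, A = 2208.9 mm², y = 60.915 mm, Ī = 217 049 mm⁴.
Centroid: ȳ = ΣA·y / ΣA = 37.697 mm.
Transfer each piece to the horizontal centroidal axis using Ī + A·d² with d = y − 37.697:
  rectangular body: d = -15.197 mm → contributes +1 348 951 mm⁴
  semicircular cap: d = 23.219 mm → contributes +1 407 914 mm⁴
Total I = 2 756 864 mm⁴.

Ix ≈ 2.76 × 10⁶ mm⁴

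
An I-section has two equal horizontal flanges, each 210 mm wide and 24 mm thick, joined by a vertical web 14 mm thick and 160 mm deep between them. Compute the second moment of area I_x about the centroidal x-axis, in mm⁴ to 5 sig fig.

I_x ≈ 9.0580 × 10⁷ mm⁴

Split into non-overlapping primitives; take the origin at the lower-left of the bounding box.
Bottom flange: 210 × 24, A = 5 040 mm², y = 12 mm, Ī = 241 920 mm⁴.
Web: 14 × 160, A = 2 240 mm², y = 104 mm, Ī = 4 778 667 mm⁴.
Top flange: 210 × 24, A = 5 040 mm², y = 196 mm, Ī = 241 920 mm⁴.
By symmetry the centroid is at mid-height, ȳ = 104 mm.
Transfer each piece to the centroidal x-axis using Ī + A·d² with d = y − 104:
  bottom flange: d = -92 mm → contributes +42 900 480 mm⁴
  web: d = 0 mm → contributes +4 778 667 mm⁴
  top flange: d = 92 mm → contributes +42 900 480 mm⁴
Total I = 90 579 627 mm⁴.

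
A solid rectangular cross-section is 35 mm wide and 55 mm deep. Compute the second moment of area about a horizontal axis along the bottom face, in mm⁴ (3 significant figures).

The section: 35 × 55, A = 1 925 mm², y = 27.5 mm, Ī = 485 260 mm⁴.
Transfer it to the bottom edge using Ī + A·d² with d = y − 0:
  the section: d = 27.5 mm → contributes +1 941 042 mm⁴
Total I = 1 941 042 mm⁴.

I_base ≈ 1.94 × 10⁶ mm⁴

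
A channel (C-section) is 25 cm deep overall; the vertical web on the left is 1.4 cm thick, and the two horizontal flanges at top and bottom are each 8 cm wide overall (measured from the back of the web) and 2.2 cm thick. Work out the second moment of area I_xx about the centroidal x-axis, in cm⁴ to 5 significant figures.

Break the section into simple shapes (no overlaps), measuring from the bottom-left corner of the bounding box.
Web: 1.4 × 25, A = 35 cm², y = 12.5 cm, Ī = 1822.917 cm⁴.
Top flange (beyond web): 6.6 × 2.2, A = 14.52 cm², y = 23.9 cm, Ī = 5.8564 cm⁴.
Bottom flange (beyond web): 6.6 × 2.2, A = 14.52 cm², y = 1.1 cm, Ī = 5.8564 cm⁴.
By symmetry the centroid is at mid-height, ȳ = 12.5 cm.
Transfer each piece to the centroidal x-axis using Ī + A·d² with d = y − 12.5:
  web: d = 0 cm → contributes +1822.917 cm⁴
  top flange (beyond web): d = 11.4 cm → contributes +1892.876 cm⁴
  bottom flange (beyond web): d = -11.4 cm → contributes +1892.876 cm⁴
Total I = 5608.668 cm⁴.

I_xx ≈ 5608.7 cm⁴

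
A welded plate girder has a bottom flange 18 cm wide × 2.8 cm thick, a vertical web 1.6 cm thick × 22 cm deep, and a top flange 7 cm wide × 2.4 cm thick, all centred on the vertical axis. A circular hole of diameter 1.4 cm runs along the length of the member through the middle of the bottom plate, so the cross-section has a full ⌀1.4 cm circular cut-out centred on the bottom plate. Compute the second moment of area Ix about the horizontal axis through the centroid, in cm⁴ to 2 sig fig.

Break the section into simple shapes (no overlaps), measuring from the bottom-left corner of the bounding box.
Bottom plate: 18 × 2.8, A = 50.4 cm², y = 1.4 cm, Ī = 32.93 cm⁴.
Web plate: 1.6 × 22, A = 35.2 cm², y = 13.8 cm, Ī = 1 420 cm⁴.
Top plate: 7 × 2.4, A = 16.8 cm², y = 26 cm, Ī = 8.064 cm⁴.
Hole (subtracted): ⌀1.4, A = 1.539 cm², y = 1.4 cm, Ī = 0.1886 cm⁴.
Centroid: ȳ = ΣA·y / ΣA = 9.825 cm.
Transfer each piece to the horizontal axis through the centroid using Ī + A·d² with d = y − 9.825:
  bottom plate: d = -8.425 cm → contributes +3 610 cm⁴
  web plate: d = 3.975 cm → contributes +1 976 cm⁴
  top plate: d = 16.17 cm → contributes +4 403 cm⁴
  hole: d = -8.425 cm → contributes −109.5 cm⁴
Total I = 9 880 cm⁴.

Ix ≈ 9900 cm⁴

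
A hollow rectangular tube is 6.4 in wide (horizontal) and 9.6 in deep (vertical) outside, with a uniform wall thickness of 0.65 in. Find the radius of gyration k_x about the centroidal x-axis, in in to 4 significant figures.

k_x ≈ 3.461 in

Decompose the section into non-overlapping parts with the origin at the bottom-left of its bounding rectangle.
Outer rectangle: 6.4 × 9.6, A = 61.44 in², y = 4.8 in, Ī = 471.859 in⁴.
Inner void (subtracted): 5.1 × 8.3, A = 42.33 in², y = 4.8 in, Ī = 243.009 in⁴.
By symmetry the centroid is at mid-height, ȳ = 4.8 in.
All pieces are centred on the centroidal x-axis, so I = ΣĪ (holes subtracted) = 228.85 in⁴.
Radius of gyration: k = √(I/A) = √(228.85 / 19.11) = 3.46055 in.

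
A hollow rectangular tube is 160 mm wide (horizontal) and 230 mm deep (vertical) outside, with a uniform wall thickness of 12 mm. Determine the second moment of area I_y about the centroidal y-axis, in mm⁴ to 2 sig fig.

I_y ≈ 3.5 × 10⁷ mm⁴

Treat the section as a set of non-overlapping primitives; coordinates are from the bounding-box lower-left.
Outer rectangle: 160 × 230, A = 36 800 mm², x = 80 mm, Ī = 78 506 667 mm⁴.
Inner void (subtracted): 136 × 206, A = 28 016 mm², x = 80 mm, Ī = 43 181 995 mm⁴.
By symmetry the centroid is at mid-width, x̄ = 80 mm.
All pieces are centred on the centroidal y-axis, so I = ΣĪ (holes subtracted) = 35 324 672 mm⁴.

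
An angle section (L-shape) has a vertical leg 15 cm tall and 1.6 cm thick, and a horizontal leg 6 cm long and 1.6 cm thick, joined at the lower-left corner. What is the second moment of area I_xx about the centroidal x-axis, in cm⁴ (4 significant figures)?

I_xx ≈ 695.9 cm⁴

Break the section into simple shapes (no overlaps), measuring from the bottom-left corner of the bounding box.
Vertical leg: 1.6 × 15, A = 24 cm², y = 7.5 cm, Ī = 450 cm⁴.
Horizontal leg (remainder): 4.4 × 1.6, A = 7.04 cm², y = 0.8 cm, Ī = 1.50187 cm⁴.
Centroid: ȳ = ΣA·y / ΣA = 5.98041 cm.
Transfer each piece to the centroidal x-axis using Ī + A·d² with d = y − 5.98041:
  vertical leg: d = 1.51959 cm → contributes +505.42 cm⁴
  horizontal leg (remainder): d = -5.18041 cm → contributes +190.432 cm⁴
Total I = 695.852 cm⁴.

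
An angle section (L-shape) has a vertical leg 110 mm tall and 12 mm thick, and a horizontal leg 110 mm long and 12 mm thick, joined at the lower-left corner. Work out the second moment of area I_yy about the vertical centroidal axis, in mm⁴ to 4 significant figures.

I_yy ≈ 2.838 × 10⁶ mm⁴

Break the section into simple shapes (no overlaps), measuring from the bottom-left corner of the bounding box.
Vertical leg: 12 × 110, A = 1 320 mm², x = 6 mm, Ī = 15 840 mm⁴.
Horizontal leg (remainder): 98 × 12, A = 1 176 mm², x = 61 mm, Ī = 941 192 mm⁴.
Centroid: x̄ = ΣA·x / ΣA = 31.9135 mm.
Transfer each piece to the vertical centroidal axis using Ī + A·d² with d = x − 31.9135:
  vertical leg: d = -25.9135 mm → contributes +902 230 mm⁴
  horizontal leg (remainder): d = 29.0865 mm → contributes +1 936 119 mm⁴
Total I = 2 838 349 mm⁴.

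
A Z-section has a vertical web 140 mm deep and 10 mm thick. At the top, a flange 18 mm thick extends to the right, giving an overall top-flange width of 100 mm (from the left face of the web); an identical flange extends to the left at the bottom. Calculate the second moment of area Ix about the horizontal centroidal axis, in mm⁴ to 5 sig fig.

Ix ≈ 1.4430 × 10⁷ mm⁴

Break the section into simple shapes (no overlaps), measuring from the bottom-left corner of the bounding box.
Web: 10 × 140, A = 1 400 mm², y = 70 mm, Ī = 2 286 667 mm⁴.
Top flange (beyond web): 90 × 18, A = 1 620 mm², y = 131 mm, Ī = 43 740 mm⁴.
Bottom flange (beyond web): 90 × 18, A = 1 620 mm², y = 9 mm, Ī = 43 740 mm⁴.
Centroid: ȳ = ΣA·y / ΣA = 70 mm.
Transfer each piece to the horizontal centroidal axis using Ī + A·d² with d = y − 70:
  web: d = 0 mm → contributes +2 286 667 mm⁴
  top flange (beyond web): d = 61 mm → contributes +6 071 760 mm⁴
  bottom flange (beyond web): d = -61 mm → contributes +6 071 760 mm⁴
Total I = 14 430 187 mm⁴.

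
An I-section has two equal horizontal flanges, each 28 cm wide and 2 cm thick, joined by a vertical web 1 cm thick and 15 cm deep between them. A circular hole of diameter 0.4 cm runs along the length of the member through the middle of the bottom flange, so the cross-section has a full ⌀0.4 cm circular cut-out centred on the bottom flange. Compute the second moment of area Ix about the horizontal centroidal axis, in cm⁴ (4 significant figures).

Ix ≈ 8401 cm⁴

Treat the section as a set of non-overlapping primitives; coordinates are from the bounding-box lower-left.
Bottom flange: 28 × 2, A = 56 cm², y = 1 cm, Ī = 18.6667 cm⁴.
Web: 1 × 15, A = 15 cm², y = 9.5 cm, Ī = 281.25 cm⁴.
Top flange: 28 × 2, A = 56 cm², y = 18 cm, Ī = 18.6667 cm⁴.
Hole (subtracted): ⌀0.4, A = 0.125664 cm², y = 1 cm, Ī = 0.00125664 cm⁴.
Centroid: ȳ = ΣA·y / ΣA = 9.50842 cm.
Transfer each piece to the horizontal centroidal axis using Ī + A·d² with d = y − 9.50842:
  bottom flange: d = -8.50842 cm → contributes +4072.69 cm⁴
  web: d = -0.00841889 cm → contributes +281.251 cm⁴
  top flange: d = 8.49158 cm → contributes +4056.66 cm⁴
  hole: d = -8.50842 cm → contributes −9.09845 cm⁴
Total I = 8401.49 cm⁴.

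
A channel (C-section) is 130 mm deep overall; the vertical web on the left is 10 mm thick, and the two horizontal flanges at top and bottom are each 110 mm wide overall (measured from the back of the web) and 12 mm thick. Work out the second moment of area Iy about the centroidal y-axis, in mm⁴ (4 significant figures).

Iy ≈ 4.562 × 10⁶ mm⁴

Decompose the section into non-overlapping parts with the origin at the bottom-left of its bounding rectangle.
Web: 10 × 130, A = 1 300 mm², x = 5 mm, Ī = 10833.3 mm⁴.
Top flange (beyond web): 100 × 12, A = 1 200 mm², x = 60 mm, Ī = 1 000 000 mm⁴.
Bottom flange (beyond web): 100 × 12, A = 1 200 mm², x = 60 mm, Ī = 1 000 000 mm⁴.
Centroid: x̄ = ΣA·x / ΣA = 40.6757 mm.
Transfer each piece to the centroidal y-axis using Ī + A·d² with d = x − 40.6757:
  web: d = -35.6757 mm → contributes +1 665 413 mm⁴
  top flange (beyond web): d = 19.3243 mm → contributes +1 448 115 mm⁴
  bottom flange (beyond web): d = 19.3243 mm → contributes +1 448 115 mm⁴
Total I = 4 561 644 mm⁴.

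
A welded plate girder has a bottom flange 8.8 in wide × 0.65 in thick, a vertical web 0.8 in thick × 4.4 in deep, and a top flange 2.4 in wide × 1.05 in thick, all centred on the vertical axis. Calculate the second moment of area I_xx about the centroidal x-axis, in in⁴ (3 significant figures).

Split into non-overlapping primitives; take the origin at the lower-left of the bounding box.
Bottom plate: 8.8 × 0.65, A = 5.72 in², y = 0.325 in, Ī = 0.20139 in⁴.
Web plate: 0.8 × 4.4, A = 3.52 in², y = 2.85 in, Ī = 5.6789 in⁴.
Top plate: 2.4 × 1.05, A = 2.52 in², y = 5.575 in, Ī = 0.23153 in⁴.
Centroid: ȳ = ΣA·y / ΣA = 2.2058 in.
Transfer each piece to the centroidal x-axis using Ī + A·d² with d = y − 2.2058:
  bottom plate: d = -1.8808 in → contributes +20.435 in⁴
  web plate: d = 0.64422 in → contributes +7.1398 in⁴
  top plate: d = 3.3692 in → contributes +28.838 in⁴
Total I = 56.412 in⁴.

I_xx ≈ 56.4 in⁴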